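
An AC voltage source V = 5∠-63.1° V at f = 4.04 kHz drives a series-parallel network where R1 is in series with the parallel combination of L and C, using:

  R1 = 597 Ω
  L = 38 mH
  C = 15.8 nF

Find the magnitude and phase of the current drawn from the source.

Step 1 — Angular frequency: ω = 2π·f = 2π·4040 = 2.538e+04 rad/s.
Step 2 — Component impedances:
  R1: Z = R = 597 Ω
  L: Z = jωL = j·2.538e+04·0.038 = 0 + j964.6 Ω
  C: Z = 1/(jωC) = -j/(ω·C) = 0 - j2493 Ω
Step 3 — Parallel branch: L || C = 1/(1/L + 1/C) = 0 + j1573 Ω.
Step 4 — Series with R1: Z_total = R1 + (L || C) = 597 + j1573 Ω = 1683∠69.2° Ω.
Step 5 — Source phasor: V = 5∠-63.1° V = 2.262 - j4.459 V.
Step 6 — Ohm's law: I = V / Z_total = (2.262 - j4.459) / (597 + j1573) = -0.002001 - j0.002197 A.
Step 7 — Convert to polar: |I| = 0.002971 A, ∠I = -132.3°.

I = 0.002971∠-132.3° A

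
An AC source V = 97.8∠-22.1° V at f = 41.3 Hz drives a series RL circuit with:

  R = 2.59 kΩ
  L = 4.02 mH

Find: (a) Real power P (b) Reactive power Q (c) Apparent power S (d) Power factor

Step 1 — Angular frequency: ω = 2π·f = 2π·41.3 = 259.5 rad/s.
Step 2 — Component impedances:
  R: Z = R = 2590 Ω
  L: Z = jωL = j·259.5·0.00402 = 0 + j1.043 Ω
Step 3 — Series combination: Z_total = R + L = 2590 + j1.043 Ω = 2590∠0.0° Ω.
Step 4 — Source phasor: V = 97.8∠-22.1° V = 90.61 - j36.79 V.
Step 5 — Current: I = V / Z = 0.03498 - j0.01422 A = 0.03776∠-22.1° A.
Step 6 — Complex power: S = V·I* = 3.693 + j0.001487 VA.
Step 7 — Real power: P = Re(S) = 3.693 W.
Step 8 — Reactive power: Q = Im(S) = 0.001487 VAR.
Step 9 — Apparent power: |S| = 3.693 VA.
Step 10 — Power factor: PF = P/|S| = 1 (lagging).

(a) P = 3.693 W  (b) Q = 0.001487 VAR  (c) S = 3.693 VA  (d) PF = 1 (lagging)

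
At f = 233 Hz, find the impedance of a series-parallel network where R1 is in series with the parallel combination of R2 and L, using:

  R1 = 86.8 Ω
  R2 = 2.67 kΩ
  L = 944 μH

Step 1 — Angular frequency: ω = 2π·f = 2π·233 = 1464 rad/s.
Step 2 — Component impedances:
  R1: Z = R = 86.8 Ω
  R2: Z = R = 2670 Ω
  L: Z = jωL = j·1464·0.000944 = 0 + j1.382 Ω
Step 3 — Parallel branch: R2 || L = 1/(1/R2 + 1/L) = 0.0007153 + j1.382 Ω.
Step 4 — Series with R1: Z_total = R1 + (R2 || L) = 86.8 + j1.382 Ω = 86.81∠0.9° Ω.

Z = 86.8 + j1.382 Ω = 86.81∠0.9° Ω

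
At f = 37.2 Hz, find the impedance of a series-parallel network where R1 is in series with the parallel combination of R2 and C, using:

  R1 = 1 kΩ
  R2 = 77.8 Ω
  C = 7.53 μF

Step 1 — Angular frequency: ω = 2π·f = 2π·37.2 = 233.7 rad/s.
Step 2 — Component impedances:
  R1: Z = R = 1000 Ω
  R2: Z = R = 77.8 Ω
  C: Z = 1/(jωC) = -j/(ω·C) = 0 - j568.2 Ω
Step 3 — Parallel branch: R2 || C = 1/(1/R2 + 1/C) = 76.37 - j10.46 Ω.
Step 4 — Series with R1: Z_total = R1 + (R2 || C) = 1076 - j10.46 Ω = 1076∠-0.6° Ω.

Z = 1076 - j10.46 Ω = 1076∠-0.6° Ω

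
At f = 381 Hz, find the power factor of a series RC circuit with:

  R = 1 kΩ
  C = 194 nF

Step 1 — Angular frequency: ω = 2π·f = 2π·381 = 2394 rad/s.
Step 2 — Component impedances:
  R: Z = R = 1000 Ω
  C: Z = 1/(jωC) = -j/(ω·C) = 0 - j2153 Ω
Step 3 — Series combination: Z_total = R + C = 1000 - j2153 Ω = 2374∠-65.1° Ω.
Step 4 — Power factor: PF = cos(φ) = Re(Z)/|Z| = 1000/2374 = 0.4212.
Step 5 — Type: Im(Z) = -2153 ⇒ leading (phase φ = -65.1°).

PF = 0.4212 (leading, φ = -65.1°)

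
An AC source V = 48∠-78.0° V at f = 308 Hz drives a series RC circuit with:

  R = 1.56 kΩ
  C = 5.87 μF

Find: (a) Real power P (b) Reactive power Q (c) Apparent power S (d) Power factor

Step 1 — Angular frequency: ω = 2π·f = 2π·308 = 1935 rad/s.
Step 2 — Component impedances:
  R: Z = R = 1560 Ω
  C: Z = 1/(jωC) = -j/(ω·C) = 0 - j88.03 Ω
Step 3 — Series combination: Z_total = R + C = 1560 - j88.03 Ω = 1562∠-3.2° Ω.
Step 4 — Source phasor: V = 48∠-78.0° V = 9.98 - j46.95 V.
Step 5 — Current: I = V / Z = 0.00807 - j0.02964 A = 0.03072∠-74.8° A.
Step 6 — Complex power: S = V·I* = 1.472 - j0.08308 VA.
Step 7 — Real power: P = Re(S) = 1.472 W.
Step 8 — Reactive power: Q = Im(S) = -0.08308 VAR.
Step 9 — Apparent power: |S| = 1.475 VA.
Step 10 — Power factor: PF = P/|S| = 0.9984 (leading).

(a) P = 1.472 W  (b) Q = -0.08308 VAR  (c) S = 1.475 VA  (d) PF = 0.9984 (leading)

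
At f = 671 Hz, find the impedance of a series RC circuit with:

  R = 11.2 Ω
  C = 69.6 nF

Step 1 — Angular frequency: ω = 2π·f = 2π·671 = 4216 rad/s.
Step 2 — Component impedances:
  R: Z = R = 11.2 Ω
  C: Z = 1/(jωC) = -j/(ω·C) = 0 - j3408 Ω
Step 3 — Series combination: Z_total = R + C = 11.2 - j3408 Ω = 3408∠-89.8° Ω.

Z = 11.2 - j3408 Ω = 3408∠-89.8° Ω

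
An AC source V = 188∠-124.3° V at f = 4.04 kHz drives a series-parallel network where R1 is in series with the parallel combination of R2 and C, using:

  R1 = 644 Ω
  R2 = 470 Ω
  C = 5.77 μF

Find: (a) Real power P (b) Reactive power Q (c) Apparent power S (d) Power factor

Step 1 — Angular frequency: ω = 2π·f = 2π·4040 = 2.538e+04 rad/s.
Step 2 — Component impedances:
  R1: Z = R = 644 Ω
  R2: Z = R = 470 Ω
  C: Z = 1/(jωC) = -j/(ω·C) = 0 - j6.828 Ω
Step 3 — Parallel branch: R2 || C = 1/(1/R2 + 1/C) = 0.09916 - j6.826 Ω.
Step 4 — Series with R1: Z_total = R1 + (R2 || C) = 644.1 - j6.826 Ω = 644.1∠-0.6° Ω.
Step 5 — Source phasor: V = 188∠-124.3° V = -105.9 - j155.3 V.
Step 6 — Current: I = V / Z = -0.1619 - j0.2428 A = 0.2919∠-123.7° A.
Step 7 — Complex power: S = V·I* = 54.87 - j0.5815 VA.
Step 8 — Real power: P = Re(S) = 54.87 W.
Step 9 — Reactive power: Q = Im(S) = -0.5815 VAR.
Step 10 — Apparent power: |S| = 54.87 VA.
Step 11 — Power factor: PF = P/|S| = 0.9999 (leading).

(a) P = 54.87 W  (b) Q = -0.5815 VAR  (c) S = 54.87 VA  (d) PF = 0.9999 (leading)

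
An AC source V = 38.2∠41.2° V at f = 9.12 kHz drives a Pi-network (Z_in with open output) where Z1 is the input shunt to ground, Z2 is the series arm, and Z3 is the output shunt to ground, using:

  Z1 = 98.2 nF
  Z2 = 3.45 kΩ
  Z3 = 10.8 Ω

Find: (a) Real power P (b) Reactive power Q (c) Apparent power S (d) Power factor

Step 1 — Angular frequency: ω = 2π·f = 2π·9120 = 5.73e+04 rad/s.
Step 2 — Component impedances:
  Z1: Z = 1/(jωC) = -j/(ω·C) = 0 - j177.7 Ω
  Z2: Z = R = 3450 Ω
  Z3: Z = R = 10.8 Ω
Step 3 — With open output, the series arm Z2 and the output shunt Z3 appear in series to ground: Z2 + Z3 = 3461 Ω.
Step 4 — Parallel with input shunt Z1: Z_in = Z1 || (Z2 + Z3) = 9.101 - j177.2 Ω = 177.5∠-87.1° Ω.
Step 5 — Source phasor: V = 38.2∠41.2° V = 28.74 + j25.16 V.
Step 6 — Current: I = V / Z = -0.1333 + j0.169 A = 0.2152∠128.3° A.
Step 7 — Complex power: S = V·I* = 0.4216 - j8.211 VA.
Step 8 — Real power: P = Re(S) = 0.4216 W.
Step 9 — Reactive power: Q = Im(S) = -8.211 VAR.
Step 10 — Apparent power: |S| = 8.222 VA.
Step 11 — Power factor: PF = P/|S| = 0.05128 (leading).

(a) P = 0.4216 W  (b) Q = -8.211 VAR  (c) S = 8.222 VA  (d) PF = 0.05128 (leading)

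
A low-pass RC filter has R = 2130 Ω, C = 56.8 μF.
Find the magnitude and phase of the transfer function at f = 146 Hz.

Step 1 — Angular frequency: ω = 2π·146 = 917.3 rad/s.
Step 2 — Transfer function: H(jω) = 1/(1 + jωRC).
Step 3 — Denominator: 1 + jωRC = 1 + j·917.3·2130·5.68e-05 = 1 + j111.
Step 4 — H = 8.118e-05 - j0.00901.
Step 5 — Magnitude: |H| = 0.00901 (-40.9 dB); phase: φ = -89.5°.

|H| = 0.00901 (-40.9 dB), φ = -89.5°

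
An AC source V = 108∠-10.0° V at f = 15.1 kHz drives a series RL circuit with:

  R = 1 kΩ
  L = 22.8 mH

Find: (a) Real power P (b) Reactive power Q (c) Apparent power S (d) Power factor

Step 1 — Angular frequency: ω = 2π·f = 2π·1.51e+04 = 9.488e+04 rad/s.
Step 2 — Component impedances:
  R: Z = R = 1000 Ω
  L: Z = jωL = j·9.488e+04·0.0228 = 0 + j2163 Ω
Step 3 — Series combination: Z_total = R + L = 1000 + j2163 Ω = 2383∠65.2° Ω.
Step 4 — Source phasor: V = 108∠-10.0° V = 106.4 - j18.75 V.
Step 5 — Current: I = V / Z = 0.01158 - j0.04381 A = 0.04532∠-75.2° A.
Step 6 — Complex power: S = V·I* = 2.054 + j4.443 VA.
Step 7 — Real power: P = Re(S) = 2.054 W.
Step 8 — Reactive power: Q = Im(S) = 4.443 VAR.
Step 9 — Apparent power: |S| = 4.894 VA.
Step 10 — Power factor: PF = P/|S| = 0.4196 (lagging).

(a) P = 2.054 W  (b) Q = 4.443 VAR  (c) S = 4.894 VA  (d) PF = 0.4196 (lagging)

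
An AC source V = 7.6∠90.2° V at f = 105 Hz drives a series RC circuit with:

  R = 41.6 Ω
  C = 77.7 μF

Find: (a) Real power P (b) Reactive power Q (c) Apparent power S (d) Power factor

Step 1 — Angular frequency: ω = 2π·f = 2π·105 = 659.7 rad/s.
Step 2 — Component impedances:
  R: Z = R = 41.6 Ω
  C: Z = 1/(jωC) = -j/(ω·C) = 0 - j19.51 Ω
Step 3 — Series combination: Z_total = R + C = 41.6 - j19.51 Ω = 45.95∠-25.1° Ω.
Step 4 — Source phasor: V = 7.6∠90.2° V = -0.02653 + j7.6 V.
Step 5 — Current: I = V / Z = -0.07075 + j0.1495 A = 0.1654∠115.3° A.
Step 6 — Complex power: S = V·I* = 1.138 - j0.5337 VA.
Step 7 — Real power: P = Re(S) = 1.138 W.
Step 8 — Reactive power: Q = Im(S) = -0.5337 VAR.
Step 9 — Apparent power: |S| = 1.257 VA.
Step 10 — Power factor: PF = P/|S| = 0.9054 (leading).

(a) P = 1.138 W  (b) Q = -0.5337 VAR  (c) S = 1.257 VA  (d) PF = 0.9054 (leading)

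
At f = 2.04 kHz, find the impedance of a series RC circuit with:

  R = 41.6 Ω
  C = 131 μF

Step 1 — Angular frequency: ω = 2π·f = 2π·2040 = 1.282e+04 rad/s.
Step 2 — Component impedances:
  R: Z = R = 41.6 Ω
  C: Z = 1/(jωC) = -j/(ω·C) = 0 - j0.5956 Ω
Step 3 — Series combination: Z_total = R + C = 41.6 - j0.5956 Ω = 41.6∠-0.8° Ω.

Z = 41.6 - j0.5956 Ω = 41.6∠-0.8° Ω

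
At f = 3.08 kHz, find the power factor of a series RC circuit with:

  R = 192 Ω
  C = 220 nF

Step 1 — Angular frequency: ω = 2π·f = 2π·3080 = 1.935e+04 rad/s.
Step 2 — Component impedances:
  R: Z = R = 192 Ω
  C: Z = 1/(jωC) = -j/(ω·C) = 0 - j234.9 Ω
Step 3 — Series combination: Z_total = R + C = 192 - j234.9 Ω = 303.4∠-50.7° Ω.
Step 4 — Power factor: PF = cos(φ) = Re(Z)/|Z| = 192/303.37 = 0.6329.
Step 5 — Type: Im(Z) = -234.9 ⇒ leading (phase φ = -50.7°).

PF = 0.6329 (leading, φ = -50.7°)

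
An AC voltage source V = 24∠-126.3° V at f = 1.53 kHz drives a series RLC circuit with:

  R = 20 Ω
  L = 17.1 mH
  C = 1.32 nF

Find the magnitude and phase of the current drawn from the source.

Step 1 — Angular frequency: ω = 2π·f = 2π·1530 = 9613 rad/s.
Step 2 — Component impedances:
  R: Z = R = 20 Ω
  L: Z = jωL = j·9613·0.0171 = 0 + j164.4 Ω
  C: Z = 1/(jωC) = -j/(ω·C) = 0 - j7.881e+04 Ω
Step 3 — Series combination: Z_total = R + L + C = 20 - j7.864e+04 Ω = 7.864e+04∠-90.0° Ω.
Step 4 — Source phasor: V = 24∠-126.3° V = -14.21 - j19.34 V.
Step 5 — Ohm's law: I = V / Z_total = (-14.21 - j19.34) / (20 - j7.864e+04) = 0.0002459 - j0.0001807 A.
Step 6 — Convert to polar: |I| = 0.0003052 A, ∠I = -36.3°.

I = 0.0003052∠-36.3° A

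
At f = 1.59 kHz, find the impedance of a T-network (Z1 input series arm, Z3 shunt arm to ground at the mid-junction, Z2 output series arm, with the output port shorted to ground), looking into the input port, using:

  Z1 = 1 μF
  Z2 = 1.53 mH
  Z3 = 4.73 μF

Step 1 — Angular frequency: ω = 2π·f = 2π·1590 = 9990 rad/s.
Step 2 — Component impedances:
  Z1: Z = 1/(jωC) = -j/(ω·C) = 0 - j100.1 Ω
  Z2: Z = jωL = j·9990·0.00153 = 0 + j15.29 Ω
  Z3: Z = 1/(jωC) = -j/(ω·C) = 0 - j21.16 Ω
Step 3 — With the output port shorted to ground, the output series arm Z2 runs from the junction to ground; the shunt arm Z3 also runs from the junction to ground. They appear in parallel: Z3 || Z2 = 0 + j55.04 Ω.
Step 4 — Series with input arm Z1: Z_in = Z1 + (Z3 || Z2) = 0 - j45.06 Ω = 45.06∠-90.0° Ω.

Z = 0 - j45.06 Ω = 45.06∠-90.0° Ω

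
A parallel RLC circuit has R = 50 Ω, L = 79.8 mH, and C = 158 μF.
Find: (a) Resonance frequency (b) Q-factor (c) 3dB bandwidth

Step 1 — Resonance: ω₀ = 1/√(LC) = 1/√(0.0798·0.000158) = 281.6 rad/s.
Step 2 — f₀ = ω₀/(2π) = 44.82 Hz.
Step 3 — Parallel Q: Q = R/(ω₀L) = 50/(281.6·0.0798) = 2.225.
Step 4 — Bandwidth: Δω = ω₀/Q = 126.6 rad/s; BW = Δω/(2π) = 20.15 Hz.

(a) f₀ = 44.82 Hz  (b) Q = 2.225  (c) BW = 20.15 Hz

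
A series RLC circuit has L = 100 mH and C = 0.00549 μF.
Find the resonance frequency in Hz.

Step 1 — Resonance condition Im(Z)=0 gives ω₀ = 1/√(LC).
Step 2 — ω₀ = 1/√(0.1·5.49e-09) = 4.268e+04 rad/s.
Step 3 — f₀ = ω₀/(2π) = 6793 Hz.

f₀ = 6793 Hz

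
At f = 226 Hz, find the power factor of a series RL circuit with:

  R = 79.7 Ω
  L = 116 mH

Step 1 — Angular frequency: ω = 2π·f = 2π·226 = 1420 rad/s.
Step 2 — Component impedances:
  R: Z = R = 79.7 Ω
  L: Z = jωL = j·1420·0.116 = 0 + j164.7 Ω
Step 3 — Series combination: Z_total = R + L = 79.7 + j164.7 Ω = 183∠64.2° Ω.
Step 4 — Power factor: PF = cos(φ) = Re(Z)/|Z| = 79.7/183 = 0.4355.
Step 5 — Type: Im(Z) = 164.7 ⇒ lagging (phase φ = 64.2°).

PF = 0.4355 (lagging, φ = 64.2°)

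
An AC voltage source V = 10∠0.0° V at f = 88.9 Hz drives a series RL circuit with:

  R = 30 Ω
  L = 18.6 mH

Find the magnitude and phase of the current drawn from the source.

Step 1 — Angular frequency: ω = 2π·f = 2π·88.9 = 558.6 rad/s.
Step 2 — Component impedances:
  R: Z = R = 30 Ω
  L: Z = jωL = j·558.6·0.0186 = 0 + j10.39 Ω
Step 3 — Series combination: Z_total = R + L = 30 + j10.39 Ω = 31.75∠19.1° Ω.
Step 4 — Source phasor: V = 10∠0.0° V = 10 V.
Step 5 — Ohm's law: I = V / Z_total = (10) / (30 + j10.39) = 0.2976 - j0.1031 A.
Step 6 — Convert to polar: |I| = 0.315 A, ∠I = -19.1°.

I = 0.315∠-19.1° A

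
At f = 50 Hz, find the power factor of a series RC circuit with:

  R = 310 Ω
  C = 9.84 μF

Step 1 — Angular frequency: ω = 2π·f = 2π·50 = 314.2 rad/s.
Step 2 — Component impedances:
  R: Z = R = 310 Ω
  C: Z = 1/(jωC) = -j/(ω·C) = 0 - j323.5 Ω
Step 3 — Series combination: Z_total = R + C = 310 - j323.5 Ω = 448∠-46.2° Ω.
Step 4 — Power factor: PF = cos(φ) = Re(Z)/|Z| = 310/448.04 = 0.6919.
Step 5 — Type: Im(Z) = -323.5 ⇒ leading (phase φ = -46.2°).

PF = 0.6919 (leading, φ = -46.2°)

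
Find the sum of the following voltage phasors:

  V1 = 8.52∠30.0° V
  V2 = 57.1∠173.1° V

Step 1 — Convert each phasor to rectangular form:
  V1 = 8.52·(cos(30.0°) + j·sin(30.0°)) = 7.379 + j4.26 V
  V2 = 57.1·(cos(173.1°) + j·sin(173.1°)) = -56.69 + j6.86 V
Step 2 — Sum components: V_total = -49.31 + j11.12 V.
Step 3 — Convert to polar: |V_total| = 50.55 V, ∠V_total = 167.3°.

V_total = 50.55∠167.3° V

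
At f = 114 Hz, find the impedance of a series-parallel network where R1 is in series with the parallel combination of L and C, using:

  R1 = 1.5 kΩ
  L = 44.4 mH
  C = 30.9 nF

Step 1 — Angular frequency: ω = 2π·f = 2π·114 = 716.3 rad/s.
Step 2 — Component impedances:
  R1: Z = R = 1500 Ω
  L: Z = jωL = j·716.3·0.0444 = 0 + j31.8 Ω
  C: Z = 1/(jωC) = -j/(ω·C) = 0 - j4.518e+04 Ω
Step 3 — Parallel branch: L || C = 1/(1/L + 1/C) = 0 + j31.83 Ω.
Step 4 — Series with R1: Z_total = R1 + (L || C) = 1500 + j31.83 Ω = 1500∠1.2° Ω.

Z = 1500 + j31.83 Ω = 1500∠1.2° Ω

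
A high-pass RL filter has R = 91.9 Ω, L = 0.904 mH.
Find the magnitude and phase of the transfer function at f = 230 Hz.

Step 1 — Angular frequency: ω = 2π·230 = 1445 rad/s.
Step 2 — Transfer function: H(jω) = jωL/(R + jωL).
Step 3 — Numerator jωL = j·1.306; denominator R + jωL = 91.9 + j1.306.
Step 4 — H = 0.000202 + j0.01421.
Step 5 — Magnitude: |H| = 0.01421 (-36.9 dB); phase: φ = 89.2°.

|H| = 0.01421 (-36.9 dB), φ = 89.2°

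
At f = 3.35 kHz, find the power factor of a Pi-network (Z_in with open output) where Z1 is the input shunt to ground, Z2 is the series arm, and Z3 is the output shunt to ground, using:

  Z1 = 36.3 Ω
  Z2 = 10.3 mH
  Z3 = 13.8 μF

Step 1 — Angular frequency: ω = 2π·f = 2π·3350 = 2.105e+04 rad/s.
Step 2 — Component impedances:
  Z1: Z = R = 36.3 Ω
  Z2: Z = jωL = j·2.105e+04·0.0103 = 0 + j216.8 Ω
  Z3: Z = 1/(jωC) = -j/(ω·C) = 0 - j3.443 Ω
Step 3 — With open output, the series arm Z2 and the output shunt Z3 appear in series to ground: Z2 + Z3 = 0 + j213.4 Ω.
Step 4 — Parallel with input shunt Z1: Z_in = Z1 || (Z2 + Z3) = 35.28 + j6.002 Ω = 35.79∠9.7° Ω.
Step 5 — Power factor: PF = cos(φ) = Re(Z)/|Z| = 35.28/35.79 = 0.9858.
Step 6 — Type: Im(Z) = 6.002 ⇒ lagging (phase φ = 9.7°).

PF = 0.9858 (lagging, φ = 9.7°)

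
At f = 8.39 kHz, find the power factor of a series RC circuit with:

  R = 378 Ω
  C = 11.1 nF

Step 1 — Angular frequency: ω = 2π·f = 2π·8390 = 5.272e+04 rad/s.
Step 2 — Component impedances:
  R: Z = R = 378 Ω
  C: Z = 1/(jωC) = -j/(ω·C) = 0 - j1709 Ω
Step 3 — Series combination: Z_total = R + C = 378 - j1709 Ω = 1750∠-77.5° Ω.
Step 4 — Power factor: PF = cos(φ) = Re(Z)/|Z| = 378/1750 = 0.216.
Step 5 — Type: Im(Z) = -1709 ⇒ leading (phase φ = -77.5°).

PF = 0.216 (leading, φ = -77.5°)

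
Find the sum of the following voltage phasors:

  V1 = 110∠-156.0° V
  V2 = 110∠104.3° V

Step 1 — Convert each phasor to rectangular form:
  V1 = 110·(cos(-156.0°) + j·sin(-156.0°)) = -100.5 - j44.74 V
  V2 = 110·(cos(104.3°) + j·sin(104.3°)) = -27.17 + j106.6 V
Step 2 — Sum components: V_total = -127.7 + j61.85 V.
Step 3 — Convert to polar: |V_total| = 141.9 V, ∠V_total = 154.2°.

V_total = 141.9∠154.2° V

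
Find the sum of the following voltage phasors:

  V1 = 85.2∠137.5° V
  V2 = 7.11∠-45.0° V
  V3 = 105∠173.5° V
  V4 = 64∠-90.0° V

Step 1 — Convert each phasor to rectangular form:
  V1 = 85.2·(cos(137.5°) + j·sin(137.5°)) = -62.82 + j57.56 V
  V2 = 7.11·(cos(-45.0°) + j·sin(-45.0°)) = 5.028 - j5.028 V
  V3 = 105·(cos(173.5°) + j·sin(173.5°)) = -104.3 + j11.89 V
  V4 = 64·(cos(-90.0°) + j·sin(-90.0°)) = 0 - j64 V
Step 2 — Sum components: V_total = -162.1 + j0.4191 V.
Step 3 — Convert to polar: |V_total| = 162.1 V, ∠V_total = 179.9°.

V_total = 162.1∠179.9° V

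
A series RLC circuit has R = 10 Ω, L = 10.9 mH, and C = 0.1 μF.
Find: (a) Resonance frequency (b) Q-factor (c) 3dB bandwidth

Step 1 — Resonance: ω₀ = 1/√(LC) = 1/√(0.0109·1e-07) = 3.029e+04 rad/s.
Step 2 — f₀ = ω₀/(2π) = 4821 Hz.
Step 3 — Series Q: Q = ω₀L/R = 3.029e+04·0.0109/10 = 33.02.
Step 4 — Bandwidth: Δω = ω₀/Q = 917.4 rad/s; BW = Δω/(2π) = 146 Hz.

(a) f₀ = 4821 Hz  (b) Q = 33.02  (c) BW = 146 Hz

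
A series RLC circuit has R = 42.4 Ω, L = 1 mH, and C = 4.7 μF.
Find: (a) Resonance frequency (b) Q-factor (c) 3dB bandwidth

Step 1 — Resonance: ω₀ = 1/√(LC) = 1/√(0.001·4.7e-06) = 1.459e+04 rad/s.
Step 2 — f₀ = ω₀/(2π) = 2322 Hz.
Step 3 — Series Q: Q = ω₀L/R = 1.459e+04·0.001/42.4 = 0.344.
Step 4 — Bandwidth: Δω = ω₀/Q = 4.24e+04 rad/s; BW = Δω/(2π) = 6748 Hz.

(a) f₀ = 2322 Hz  (b) Q = 0.344  (c) BW = 6748 Hz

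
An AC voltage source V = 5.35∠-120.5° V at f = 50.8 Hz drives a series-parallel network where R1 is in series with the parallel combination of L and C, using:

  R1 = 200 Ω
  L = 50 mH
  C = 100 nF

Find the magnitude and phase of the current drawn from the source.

Step 1 — Angular frequency: ω = 2π·f = 2π·50.8 = 319.2 rad/s.
Step 2 — Component impedances:
  R1: Z = R = 200 Ω
  L: Z = jωL = j·319.2·0.05 = 0 + j15.96 Ω
  C: Z = 1/(jωC) = -j/(ω·C) = 0 - j3.133e+04 Ω
Step 3 — Parallel branch: L || C = 1/(1/L + 1/C) = 0 + j15.97 Ω.
Step 4 — Series with R1: Z_total = R1 + (L || C) = 200 + j15.97 Ω = 200.6∠4.6° Ω.
Step 5 — Source phasor: V = 5.35∠-120.5° V = -2.715 - j4.61 V.
Step 6 — Ohm's law: I = V / Z_total = (-2.715 - j4.61) / (200 + j15.97) = -0.01532 - j0.02183 A.
Step 7 — Convert to polar: |I| = 0.02667 A, ∠I = -125.1°.

I = 0.02667∠-125.1° A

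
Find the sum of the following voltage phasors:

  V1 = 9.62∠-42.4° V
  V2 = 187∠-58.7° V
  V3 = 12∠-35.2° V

Step 1 — Convert each phasor to rectangular form:
  V1 = 9.62·(cos(-42.4°) + j·sin(-42.4°)) = 7.104 - j6.487 V
  V2 = 187·(cos(-58.7°) + j·sin(-58.7°)) = 97.15 - j159.8 V
  V3 = 12·(cos(-35.2°) + j·sin(-35.2°)) = 9.806 - j6.917 V
Step 2 — Sum components: V_total = 114.1 - j173.2 V.
Step 3 — Convert to polar: |V_total| = 207.4 V, ∠V_total = -56.6°.

V_total = 207.4∠-56.6° V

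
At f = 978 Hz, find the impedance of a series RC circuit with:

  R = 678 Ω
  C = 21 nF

Step 1 — Angular frequency: ω = 2π·f = 2π·978 = 6145 rad/s.
Step 2 — Component impedances:
  R: Z = R = 678 Ω
  C: Z = 1/(jωC) = -j/(ω·C) = 0 - j7749 Ω
Step 3 — Series combination: Z_total = R + C = 678 - j7749 Ω = 7779∠-85.0° Ω.

Z = 678 - j7749 Ω = 7779∠-85.0° Ω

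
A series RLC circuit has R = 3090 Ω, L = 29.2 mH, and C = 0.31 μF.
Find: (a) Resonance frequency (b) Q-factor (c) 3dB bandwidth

Step 1 — Resonance condition Im(Z)=0 gives ω₀ = 1/√(LC).
Step 2 — ω₀ = 1/√(0.0292·3.1e-07) = 1.051e+04 rad/s.
Step 3 — f₀ = ω₀/(2π) = 1673 Hz.
Step 4 — Series Q: Q = ω₀L/R = 1.051e+04·0.0292/3090 = 0.09932.
Step 5 — 3dB bandwidth: Δω = ω₀/Q = 1.058e+05 rad/s; BW = Δω/(2π) = 1.684e+04 Hz.

(a) f₀ = 1673 Hz  (b) Q = 0.09932  (c) BW = 1.684e+04 Hz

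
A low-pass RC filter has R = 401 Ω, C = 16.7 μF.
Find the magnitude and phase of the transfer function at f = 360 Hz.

Step 1 — Angular frequency: ω = 2π·360 = 2262 rad/s.
Step 2 — Transfer function: H(jω) = 1/(1 + jωRC).
Step 3 — Denominator: 1 + jωRC = 1 + j·2262·401·1.67e-05 = 1 + j15.15.
Step 4 — H = 0.004339 - j0.06573.
Step 5 — Magnitude: |H| = 0.06587 (-23.6 dB); phase: φ = -86.2°.

|H| = 0.06587 (-23.6 dB), φ = -86.2°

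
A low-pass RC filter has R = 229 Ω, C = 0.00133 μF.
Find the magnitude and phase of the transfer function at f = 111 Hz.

Step 1 — Angular frequency: ω = 2π·111 = 697.4 rad/s.
Step 2 — Transfer function: H(jω) = 1/(1 + jωRC).
Step 3 — Denominator: 1 + jωRC = 1 + j·697.4·229·1.33e-09 = 1 + j0.0002124.
Step 4 — H = 1 - j0.0002124.
Step 5 — Magnitude: |H| = 1 (-0.0 dB); phase: φ = -0.0°.

|H| = 1 (-0.0 dB), φ = -0.0°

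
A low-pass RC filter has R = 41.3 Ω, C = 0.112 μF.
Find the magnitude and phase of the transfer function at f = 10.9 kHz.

Step 1 — Angular frequency: ω = 2π·1.09e+04 = 6.849e+04 rad/s.
Step 2 — Transfer function: H(jω) = 1/(1 + jωRC).
Step 3 — Denominator: 1 + jωRC = 1 + j·6.849e+04·41.3·1.12e-07 = 1 + j0.3168.
Step 4 — H = 0.9088 - j0.2879.
Step 5 — Magnitude: |H| = 0.9533 (-0.4 dB); phase: φ = -17.6°.

|H| = 0.9533 (-0.4 dB), φ = -17.6°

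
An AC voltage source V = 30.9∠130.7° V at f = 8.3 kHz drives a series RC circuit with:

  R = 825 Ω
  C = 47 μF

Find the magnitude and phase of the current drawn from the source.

Step 1 — Angular frequency: ω = 2π·f = 2π·8300 = 5.215e+04 rad/s.
Step 2 — Component impedances:
  R: Z = R = 825 Ω
  C: Z = 1/(jωC) = -j/(ω·C) = 0 - j0.408 Ω
Step 3 — Series combination: Z_total = R + C = 825 - j0.408 Ω = 825∠-0.0° Ω.
Step 4 — Source phasor: V = 30.9∠130.7° V = -20.15 + j23.43 V.
Step 5 — Ohm's law: I = V / Z_total = (-20.15 + j23.43) / (825 - j0.408) = -0.02444 + j0.02838 A.
Step 6 — Convert to polar: |I| = 0.03745 A, ∠I = 130.7°.

I = 0.03745∠130.7° A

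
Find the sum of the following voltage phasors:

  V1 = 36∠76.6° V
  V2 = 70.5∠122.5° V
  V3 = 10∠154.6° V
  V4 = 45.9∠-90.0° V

Step 1 — Convert each phasor to rectangular form:
  V1 = 36·(cos(76.6°) + j·sin(76.6°)) = 8.343 + j35.02 V
  V2 = 70.5·(cos(122.5°) + j·sin(122.5°)) = -37.88 + j59.46 V
  V3 = 10·(cos(154.6°) + j·sin(154.6°)) = -9.033 + j4.289 V
  V4 = 45.9·(cos(-90.0°) + j·sin(-90.0°)) = 0 - j45.9 V
Step 2 — Sum components: V_total = -38.57 + j52.87 V.
Step 3 — Convert to polar: |V_total| = 65.44 V, ∠V_total = 126.1°.

V_total = 65.44∠126.1° V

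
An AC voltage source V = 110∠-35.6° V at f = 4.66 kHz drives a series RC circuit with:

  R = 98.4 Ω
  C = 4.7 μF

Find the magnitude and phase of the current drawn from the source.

Step 1 — Angular frequency: ω = 2π·f = 2π·4660 = 2.928e+04 rad/s.
Step 2 — Component impedances:
  R: Z = R = 98.4 Ω
  C: Z = 1/(jωC) = -j/(ω·C) = 0 - j7.267 Ω
Step 3 — Series combination: Z_total = R + C = 98.4 - j7.267 Ω = 98.67∠-4.2° Ω.
Step 4 — Source phasor: V = 110∠-35.6° V = 89.44 - j64.03 V.
Step 5 — Ohm's law: I = V / Z_total = (89.44 - j64.03) / (98.4 - j7.267) = 0.9518 - j0.5805 A.
Step 6 — Convert to polar: |I| = 1.115 A, ∠I = -31.4°.

I = 1.115∠-31.4° A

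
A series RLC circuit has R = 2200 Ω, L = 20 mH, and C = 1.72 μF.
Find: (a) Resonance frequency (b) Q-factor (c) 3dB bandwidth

Step 1 — Resonance: ω₀ = 1/√(LC) = 1/√(0.02·1.72e-06) = 5392 rad/s.
Step 2 — f₀ = ω₀/(2π) = 858.1 Hz.
Step 3 — Series Q: Q = ω₀L/R = 5392·0.02/2200 = 0.04901.
Step 4 — Bandwidth: Δω = ω₀/Q = 1.1e+05 rad/s; BW = Δω/(2π) = 1.751e+04 Hz.

(a) f₀ = 858.1 Hz  (b) Q = 0.04901  (c) BW = 1.751e+04 Hz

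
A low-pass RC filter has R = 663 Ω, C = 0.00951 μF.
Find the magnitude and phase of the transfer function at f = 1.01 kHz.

Step 1 — Angular frequency: ω = 2π·1010 = 6346 rad/s.
Step 2 — Transfer function: H(jω) = 1/(1 + jωRC).
Step 3 — Denominator: 1 + jωRC = 1 + j·6346·663·9.51e-09 = 1 + j0.04001.
Step 4 — H = 0.9984 - j0.03995.
Step 5 — Magnitude: |H| = 0.9992 (-0.0 dB); phase: φ = -2.3°.

|H| = 0.9992 (-0.0 dB), φ = -2.3°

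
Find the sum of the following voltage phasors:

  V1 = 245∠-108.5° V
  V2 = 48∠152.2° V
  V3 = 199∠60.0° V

Step 1 — Convert each phasor to rectangular form:
  V1 = 245·(cos(-108.5°) + j·sin(-108.5°)) = -77.74 - j232.3 V
  V2 = 48·(cos(152.2°) + j·sin(152.2°)) = -42.46 + j22.39 V
  V3 = 199·(cos(60.0°) + j·sin(60.0°)) = 99.5 + j172.3 V
Step 2 — Sum components: V_total = -20.7 - j37.61 V.
Step 3 — Convert to polar: |V_total| = 42.93 V, ∠V_total = -118.8°.

V_total = 42.93∠-118.8° V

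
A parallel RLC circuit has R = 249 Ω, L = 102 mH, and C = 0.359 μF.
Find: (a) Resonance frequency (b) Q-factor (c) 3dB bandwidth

Step 1 — Resonance: ω₀ = 1/√(LC) = 1/√(0.102·3.59e-07) = 5226 rad/s.
Step 2 — f₀ = ω₀/(2π) = 831.7 Hz.
Step 3 — Parallel Q: Q = R/(ω₀L) = 249/(5226·0.102) = 0.4671.
Step 4 — Bandwidth: Δω = ω₀/Q = 1.119e+04 rad/s; BW = Δω/(2π) = 1780 Hz.

(a) f₀ = 831.7 Hz  (b) Q = 0.4671  (c) BW = 1780 Hz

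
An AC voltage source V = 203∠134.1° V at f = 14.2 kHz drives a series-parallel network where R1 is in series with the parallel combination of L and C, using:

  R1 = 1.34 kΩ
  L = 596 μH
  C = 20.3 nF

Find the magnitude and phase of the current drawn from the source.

Step 1 — Angular frequency: ω = 2π·f = 2π·1.42e+04 = 8.922e+04 rad/s.
Step 2 — Component impedances:
  R1: Z = R = 1340 Ω
  L: Z = jωL = j·8.922e+04·0.000596 = 0 + j53.18 Ω
  C: Z = 1/(jωC) = -j/(ω·C) = 0 - j552.1 Ω
Step 3 — Parallel branch: L || C = 1/(1/L + 1/C) = 0 + j58.84 Ω.
Step 4 — Series with R1: Z_total = R1 + (L || C) = 1340 + j58.84 Ω = 1341∠2.5° Ω.
Step 5 — Source phasor: V = 203∠134.1° V = -141.3 + j145.8 V.
Step 6 — Ohm's law: I = V / Z_total = (-141.3 + j145.8) / (1340 + j58.84) = -0.1005 + j0.1132 A.
Step 7 — Convert to polar: |I| = 0.1513 A, ∠I = 131.6°.

I = 0.1513∠131.6° A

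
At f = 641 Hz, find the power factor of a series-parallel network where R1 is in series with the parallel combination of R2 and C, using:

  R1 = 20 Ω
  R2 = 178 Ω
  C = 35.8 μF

Step 1 — Angular frequency: ω = 2π·f = 2π·641 = 4028 rad/s.
Step 2 — Component impedances:
  R1: Z = R = 20 Ω
  R2: Z = R = 178 Ω
  C: Z = 1/(jωC) = -j/(ω·C) = 0 - j6.936 Ω
Step 3 — Parallel branch: R2 || C = 1/(1/R2 + 1/C) = 0.2698 - j6.925 Ω.
Step 4 — Series with R1: Z_total = R1 + (R2 || C) = 20.27 - j6.925 Ω = 21.42∠-18.9° Ω.
Step 5 — Power factor: PF = cos(φ) = Re(Z)/|Z| = 20.27/21.42 = 0.9463.
Step 6 — Type: Im(Z) = -6.925 ⇒ leading (phase φ = -18.9°).

PF = 0.9463 (leading, φ = -18.9°)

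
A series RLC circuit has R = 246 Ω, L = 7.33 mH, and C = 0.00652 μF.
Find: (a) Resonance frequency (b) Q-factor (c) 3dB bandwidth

Step 1 — Resonance: ω₀ = 1/√(LC) = 1/√(0.00733·6.52e-09) = 1.447e+05 rad/s.
Step 2 — f₀ = ω₀/(2π) = 2.302e+04 Hz.
Step 3 — Series Q: Q = ω₀L/R = 1.447e+05·0.00733/246 = 4.31.
Step 4 — Bandwidth: Δω = ω₀/Q = 3.356e+04 rad/s; BW = Δω/(2π) = 5341 Hz.

(a) f₀ = 2.302e+04 Hz  (b) Q = 4.31  (c) BW = 5341 Hz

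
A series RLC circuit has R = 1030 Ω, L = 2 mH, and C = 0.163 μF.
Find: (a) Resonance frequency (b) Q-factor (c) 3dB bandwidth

Step 1 — Resonance condition Im(Z)=0 gives ω₀ = 1/√(LC).
Step 2 — ω₀ = 1/√(0.002·1.63e-07) = 5.538e+04 rad/s.
Step 3 — f₀ = ω₀/(2π) = 8815 Hz.
Step 4 — Series Q: Q = ω₀L/R = 5.538e+04·0.002/1030 = 0.1075.
Step 5 — 3dB bandwidth: Δω = ω₀/Q = 5.15e+05 rad/s; BW = Δω/(2π) = 8.196e+04 Hz.

(a) f₀ = 8815 Hz  (b) Q = 0.1075  (c) BW = 8.196e+04 Hz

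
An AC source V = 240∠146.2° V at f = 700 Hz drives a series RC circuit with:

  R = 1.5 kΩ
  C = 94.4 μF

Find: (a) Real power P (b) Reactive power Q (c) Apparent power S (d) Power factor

Step 1 — Angular frequency: ω = 2π·f = 2π·700 = 4398 rad/s.
Step 2 — Component impedances:
  R: Z = R = 1500 Ω
  C: Z = 1/(jωC) = -j/(ω·C) = 0 - j2.409 Ω
Step 3 — Series combination: Z_total = R + C = 1500 - j2.409 Ω = 1500∠-0.1° Ω.
Step 4 — Source phasor: V = 240∠146.2° V = -199.4 + j133.5 V.
Step 5 — Current: I = V / Z = -0.1331 + j0.08879 A = 0.16∠146.3° A.
Step 6 — Complex power: S = V·I* = 38.4 - j0.06166 VA.
Step 7 — Real power: P = Re(S) = 38.4 W.
Step 8 — Reactive power: Q = Im(S) = -0.06166 VAR.
Step 9 — Apparent power: |S| = 38.4 VA.
Step 10 — Power factor: PF = P/|S| = 1 (leading).

(a) P = 38.4 W  (b) Q = -0.06166 VAR  (c) S = 38.4 VA  (d) PF = 1 (leading)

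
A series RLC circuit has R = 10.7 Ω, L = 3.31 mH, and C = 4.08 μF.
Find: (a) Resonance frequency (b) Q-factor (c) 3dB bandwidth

Step 1 — Resonance: ω₀ = 1/√(LC) = 1/√(0.00331·4.08e-06) = 8605 rad/s.
Step 2 — f₀ = ω₀/(2π) = 1370 Hz.
Step 3 — Series Q: Q = ω₀L/R = 8605·0.00331/10.7 = 2.662.
Step 4 — Bandwidth: Δω = ω₀/Q = 3233 rad/s; BW = Δω/(2π) = 514.5 Hz.

(a) f₀ = 1370 Hz  (b) Q = 2.662  (c) BW = 514.5 Hz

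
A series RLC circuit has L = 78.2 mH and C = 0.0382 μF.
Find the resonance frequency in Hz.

Step 1 — Resonance condition Im(Z)=0 gives ω₀ = 1/√(LC).
Step 2 — ω₀ = 1/√(0.0782·3.82e-08) = 1.83e+04 rad/s.
Step 3 — f₀ = ω₀/(2π) = 2912 Hz.

f₀ = 2912 Hz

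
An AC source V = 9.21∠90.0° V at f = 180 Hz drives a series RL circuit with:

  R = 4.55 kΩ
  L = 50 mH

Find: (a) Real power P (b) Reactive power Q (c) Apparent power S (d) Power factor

Step 1 — Angular frequency: ω = 2π·f = 2π·180 = 1131 rad/s.
Step 2 — Component impedances:
  R: Z = R = 4550 Ω
  L: Z = jωL = j·1131·0.05 = 0 + j56.55 Ω
Step 3 — Series combination: Z_total = R + L = 4550 + j56.55 Ω = 4550∠0.7° Ω.
Step 4 — Source phasor: V = 9.21∠90.0° V = 0 + j9.21 V.
Step 5 — Current: I = V / Z = 2.515e-05 + j0.002024 A = 0.002024∠89.3° A.
Step 6 — Complex power: S = V·I* = 0.01864 + j0.0002317 VA.
Step 7 — Real power: P = Re(S) = 0.01864 W.
Step 8 — Reactive power: Q = Im(S) = 0.0002317 VAR.
Step 9 — Apparent power: |S| = 0.01864 VA.
Step 10 — Power factor: PF = P/|S| = 0.9999 (lagging).

(a) P = 0.01864 W  (b) Q = 0.0002317 VAR  (c) S = 0.01864 VA  (d) PF = 0.9999 (lagging)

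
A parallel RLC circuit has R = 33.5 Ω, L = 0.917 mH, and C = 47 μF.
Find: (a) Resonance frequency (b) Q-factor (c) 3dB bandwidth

Step 1 — Resonance: ω₀ = 1/√(LC) = 1/√(0.000917·4.7e-05) = 4817 rad/s.
Step 2 — f₀ = ω₀/(2π) = 766.6 Hz.
Step 3 — Parallel Q: Q = R/(ω₀L) = 33.5/(4817·0.000917) = 7.584.
Step 4 — Bandwidth: Δω = ω₀/Q = 635.1 rad/s; BW = Δω/(2π) = 101.1 Hz.

(a) f₀ = 766.6 Hz  (b) Q = 7.584  (c) BW = 101.1 Hz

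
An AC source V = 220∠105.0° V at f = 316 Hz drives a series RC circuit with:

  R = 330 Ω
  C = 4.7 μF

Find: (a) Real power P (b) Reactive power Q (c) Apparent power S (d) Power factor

Step 1 — Angular frequency: ω = 2π·f = 2π·316 = 1985 rad/s.
Step 2 — Component impedances:
  R: Z = R = 330 Ω
  C: Z = 1/(jωC) = -j/(ω·C) = 0 - j107.2 Ω
Step 3 — Series combination: Z_total = R + C = 330 - j107.2 Ω = 347∠-18.0° Ω.
Step 4 — Source phasor: V = 220∠105.0° V = -56.94 + j212.5 V.
Step 5 — Current: I = V / Z = -0.3452 + j0.5318 A = 0.6341∠123.0° A.
Step 6 — Complex power: S = V·I* = 132.7 - j43.08 VA.
Step 7 — Real power: P = Re(S) = 132.7 W.
Step 8 — Reactive power: Q = Im(S) = -43.08 VAR.
Step 9 — Apparent power: |S| = 139.5 VA.
Step 10 — Power factor: PF = P/|S| = 0.9511 (leading).

(a) P = 132.7 W  (b) Q = -43.08 VAR  (c) S = 139.5 VA  (d) PF = 0.9511 (leading)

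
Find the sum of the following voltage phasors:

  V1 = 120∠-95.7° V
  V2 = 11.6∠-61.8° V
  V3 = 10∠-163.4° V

Step 1 — Convert each phasor to rectangular form:
  V1 = 120·(cos(-95.7°) + j·sin(-95.7°)) = -11.92 - j119.4 V
  V2 = 11.6·(cos(-61.8°) + j·sin(-61.8°)) = 5.482 - j10.22 V
  V3 = 10·(cos(-163.4°) + j·sin(-163.4°)) = -9.583 - j2.857 V
Step 2 — Sum components: V_total = -16.02 - j132.5 V.
Step 3 — Convert to polar: |V_total| = 133.5 V, ∠V_total = -96.9°.

V_total = 133.5∠-96.9° V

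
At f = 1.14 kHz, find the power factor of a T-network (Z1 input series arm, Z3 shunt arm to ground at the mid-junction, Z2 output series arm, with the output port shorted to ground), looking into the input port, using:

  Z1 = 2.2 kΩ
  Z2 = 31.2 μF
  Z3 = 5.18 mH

Step 1 — Angular frequency: ω = 2π·f = 2π·1140 = 7163 rad/s.
Step 2 — Component impedances:
  Z1: Z = R = 2200 Ω
  Z2: Z = 1/(jωC) = -j/(ω·C) = 0 - j4.475 Ω
  Z3: Z = jωL = j·7163·0.00518 = 0 + j37.1 Ω
Step 3 — With the output port shorted to ground, the output series arm Z2 runs from the junction to ground; the shunt arm Z3 also runs from the junction to ground. They appear in parallel: Z3 || Z2 = 0 - j5.088 Ω.
Step 4 — Series with input arm Z1: Z_in = Z1 + (Z3 || Z2) = 2200 - j5.088 Ω = 2200∠-0.1° Ω.
Step 5 — Power factor: PF = cos(φ) = Re(Z)/|Z| = 2200/2200 = 1.
Step 6 — Type: Im(Z) = -5.088 ⇒ leading (phase φ = -0.1°).

PF = 1 (leading, φ = -0.1°)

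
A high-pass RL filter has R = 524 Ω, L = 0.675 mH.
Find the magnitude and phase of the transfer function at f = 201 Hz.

Step 1 — Angular frequency: ω = 2π·201 = 1263 rad/s.
Step 2 — Transfer function: H(jω) = jωL/(R + jωL).
Step 3 — Numerator jωL = j·0.8525; denominator R + jωL = 524 + j0.8525.
Step 4 — H = 2.647e-06 + j0.001627.
Step 5 — Magnitude: |H| = 0.001627 (-55.8 dB); phase: φ = 89.9°.

|H| = 0.001627 (-55.8 dB), φ = 89.9°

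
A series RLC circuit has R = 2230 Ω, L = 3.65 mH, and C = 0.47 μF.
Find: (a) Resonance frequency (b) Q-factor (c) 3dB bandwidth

Step 1 — Resonance: ω₀ = 1/√(LC) = 1/√(0.00365·4.7e-07) = 2.414e+04 rad/s.
Step 2 — f₀ = ω₀/(2π) = 3843 Hz.
Step 3 — Series Q: Q = ω₀L/R = 2.414e+04·0.00365/2230 = 0.03952.
Step 4 — Bandwidth: Δω = ω₀/Q = 6.11e+05 rad/s; BW = Δω/(2π) = 9.724e+04 Hz.

(a) f₀ = 3843 Hz  (b) Q = 0.03952  (c) BW = 9.724e+04 Hz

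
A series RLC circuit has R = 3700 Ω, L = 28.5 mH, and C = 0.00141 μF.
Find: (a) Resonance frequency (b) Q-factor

Step 1 — Resonance condition Im(Z)=0 gives ω₀ = 1/√(LC).
Step 2 — ω₀ = 1/√(0.0285·1.41e-09) = 1.577e+05 rad/s.
Step 3 — f₀ = ω₀/(2π) = 2.511e+04 Hz.
Step 4 — Series Q: Q = ω₀L/R = 1.577e+05·0.0285/3700 = 1.215.

(a) f₀ = 2.511e+04 Hz  (b) Q = 1.215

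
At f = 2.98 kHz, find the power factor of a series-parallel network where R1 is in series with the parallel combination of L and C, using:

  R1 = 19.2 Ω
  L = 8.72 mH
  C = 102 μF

Step 1 — Angular frequency: ω = 2π·f = 2π·2980 = 1.872e+04 rad/s.
Step 2 — Component impedances:
  R1: Z = R = 19.2 Ω
  L: Z = jωL = j·1.872e+04·0.00872 = 0 + j163.3 Ω
  C: Z = 1/(jωC) = -j/(ω·C) = 0 - j0.5236 Ω
Step 3 — Parallel branch: L || C = 1/(1/L + 1/C) = 0 - j0.5253 Ω.
Step 4 — Series with R1: Z_total = R1 + (L || C) = 19.2 - j0.5253 Ω = 19.21∠-1.6° Ω.
Step 5 — Power factor: PF = cos(φ) = Re(Z)/|Z| = 19.2/19.207 = 0.9996.
Step 6 — Type: Im(Z) = -0.5253 ⇒ leading (phase φ = -1.6°).

PF = 0.9996 (leading, φ = -1.6°)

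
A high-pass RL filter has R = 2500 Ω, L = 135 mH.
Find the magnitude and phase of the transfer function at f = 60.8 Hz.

Step 1 — Angular frequency: ω = 2π·60.8 = 382 rad/s.
Step 2 — Transfer function: H(jω) = jωL/(R + jωL).
Step 3 — Numerator jωL = j·51.57; denominator R + jωL = 2500 + j51.57.
Step 4 — H = 0.0004254 + j0.02062.
Step 5 — Magnitude: |H| = 0.02062 (-33.7 dB); phase: φ = 88.8°.

|H| = 0.02062 (-33.7 dB), φ = 88.8°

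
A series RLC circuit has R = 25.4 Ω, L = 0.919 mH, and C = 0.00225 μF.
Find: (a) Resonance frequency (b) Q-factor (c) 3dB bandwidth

Step 1 — Resonance: ω₀ = 1/√(LC) = 1/√(0.000919·2.25e-09) = 6.954e+05 rad/s.
Step 2 — f₀ = ω₀/(2π) = 1.107e+05 Hz.
Step 3 — Series Q: Q = ω₀L/R = 6.954e+05·0.000919/25.4 = 25.16.
Step 4 — Bandwidth: Δω = ω₀/Q = 2.764e+04 rad/s; BW = Δω/(2π) = 4399 Hz.

(a) f₀ = 1.107e+05 Hz  (b) Q = 25.16  (c) BW = 4399 Hz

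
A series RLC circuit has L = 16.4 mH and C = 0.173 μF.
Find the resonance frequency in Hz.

Step 1 — Resonance condition Im(Z)=0 gives ω₀ = 1/√(LC).
Step 2 — ω₀ = 1/√(0.0164·1.73e-07) = 1.877e+04 rad/s.
Step 3 — f₀ = ω₀/(2π) = 2988 Hz.

f₀ = 2988 Hz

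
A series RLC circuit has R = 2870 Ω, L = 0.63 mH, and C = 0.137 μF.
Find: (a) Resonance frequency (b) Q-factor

Step 1 — Resonance condition Im(Z)=0 gives ω₀ = 1/√(LC).
Step 2 — ω₀ = 1/√(0.00063·1.37e-07) = 1.076e+05 rad/s.
Step 3 — f₀ = ω₀/(2π) = 1.713e+04 Hz.
Step 4 — Series Q: Q = ω₀L/R = 1.076e+05·0.00063/2870 = 0.02363.

(a) f₀ = 1.713e+04 Hz  (b) Q = 0.02363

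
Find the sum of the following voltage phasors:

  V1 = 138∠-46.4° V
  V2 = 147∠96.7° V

Step 1 — Convert each phasor to rectangular form:
  V1 = 138·(cos(-46.4°) + j·sin(-46.4°)) = 95.17 - j99.94 V
  V2 = 147·(cos(96.7°) + j·sin(96.7°)) = -17.15 + j146 V
Step 2 — Sum components: V_total = 78.02 + j46.06 V.
Step 3 — Convert to polar: |V_total| = 90.6 V, ∠V_total = 30.6°.

V_total = 90.6∠30.6° V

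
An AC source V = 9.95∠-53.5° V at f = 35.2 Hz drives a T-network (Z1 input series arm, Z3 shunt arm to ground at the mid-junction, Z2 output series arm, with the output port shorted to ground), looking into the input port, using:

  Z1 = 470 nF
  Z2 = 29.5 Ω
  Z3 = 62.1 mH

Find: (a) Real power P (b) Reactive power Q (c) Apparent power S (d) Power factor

Step 1 — Angular frequency: ω = 2π·f = 2π·35.2 = 221.2 rad/s.
Step 2 — Component impedances:
  Z1: Z = 1/(jωC) = -j/(ω·C) = 0 - j9620 Ω
  Z2: Z = R = 29.5 Ω
  Z3: Z = jωL = j·221.2·0.0621 = 0 + j13.73 Ω
Step 3 — With the output port shorted to ground, the output series arm Z2 runs from the junction to ground; the shunt arm Z3 also runs from the junction to ground. They appear in parallel: Z3 || Z2 = 5.255 + j11.29 Ω.
Step 4 — Series with input arm Z1: Z_in = Z1 + (Z3 || Z2) = 5.255 - j9609 Ω = 9609∠-90.0° Ω.
Step 5 — Source phasor: V = 9.95∠-53.5° V = 5.918 - j7.998 V.
Step 6 — Current: I = V / Z = 0.0008327 + j0.0006155 A = 0.001036∠36.5° A.
Step 7 — Complex power: S = V·I* = 5.635e-06 - j0.0103 VA.
Step 8 — Real power: P = Re(S) = 5.635e-06 W.
Step 9 — Reactive power: Q = Im(S) = -0.0103 VAR.
Step 10 — Apparent power: |S| = 0.0103 VA.
Step 11 — Power factor: PF = P/|S| = 0.0005469 (leading).

(a) P = 5.635e-06 W  (b) Q = -0.0103 VAR  (c) S = 0.0103 VA  (d) PF = 0.0005469 (leading)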